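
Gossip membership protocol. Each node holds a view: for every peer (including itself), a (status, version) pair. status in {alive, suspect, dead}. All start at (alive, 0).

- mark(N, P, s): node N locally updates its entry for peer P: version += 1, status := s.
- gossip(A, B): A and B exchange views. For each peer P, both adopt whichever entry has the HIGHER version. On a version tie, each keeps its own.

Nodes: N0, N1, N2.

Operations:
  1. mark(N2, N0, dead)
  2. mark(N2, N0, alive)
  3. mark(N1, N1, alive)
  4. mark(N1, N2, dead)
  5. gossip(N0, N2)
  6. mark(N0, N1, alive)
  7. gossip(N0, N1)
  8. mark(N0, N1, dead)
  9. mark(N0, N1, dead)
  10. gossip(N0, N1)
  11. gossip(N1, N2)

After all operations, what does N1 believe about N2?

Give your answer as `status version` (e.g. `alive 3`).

Op 1: N2 marks N0=dead -> (dead,v1)
Op 2: N2 marks N0=alive -> (alive,v2)
Op 3: N1 marks N1=alive -> (alive,v1)
Op 4: N1 marks N2=dead -> (dead,v1)
Op 5: gossip N0<->N2 -> N0.N0=(alive,v2) N0.N1=(alive,v0) N0.N2=(alive,v0) | N2.N0=(alive,v2) N2.N1=(alive,v0) N2.N2=(alive,v0)
Op 6: N0 marks N1=alive -> (alive,v1)
Op 7: gossip N0<->N1 -> N0.N0=(alive,v2) N0.N1=(alive,v1) N0.N2=(dead,v1) | N1.N0=(alive,v2) N1.N1=(alive,v1) N1.N2=(dead,v1)
Op 8: N0 marks N1=dead -> (dead,v2)
Op 9: N0 marks N1=dead -> (dead,v3)
Op 10: gossip N0<->N1 -> N0.N0=(alive,v2) N0.N1=(dead,v3) N0.N2=(dead,v1) | N1.N0=(alive,v2) N1.N1=(dead,v3) N1.N2=(dead,v1)
Op 11: gossip N1<->N2 -> N1.N0=(alive,v2) N1.N1=(dead,v3) N1.N2=(dead,v1) | N2.N0=(alive,v2) N2.N1=(dead,v3) N2.N2=(dead,v1)

Answer: dead 1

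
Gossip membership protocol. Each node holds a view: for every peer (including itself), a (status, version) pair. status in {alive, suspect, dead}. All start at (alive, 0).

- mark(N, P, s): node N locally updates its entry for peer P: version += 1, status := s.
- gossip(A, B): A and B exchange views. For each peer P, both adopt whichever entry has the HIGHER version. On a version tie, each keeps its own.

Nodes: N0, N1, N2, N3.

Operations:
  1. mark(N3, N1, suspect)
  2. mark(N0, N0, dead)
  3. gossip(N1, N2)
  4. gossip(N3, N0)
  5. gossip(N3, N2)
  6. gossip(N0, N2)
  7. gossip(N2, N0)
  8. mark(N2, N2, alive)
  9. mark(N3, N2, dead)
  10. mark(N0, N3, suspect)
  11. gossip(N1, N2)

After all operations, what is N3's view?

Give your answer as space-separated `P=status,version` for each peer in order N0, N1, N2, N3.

Answer: N0=dead,1 N1=suspect,1 N2=dead,1 N3=alive,0

Derivation:
Op 1: N3 marks N1=suspect -> (suspect,v1)
Op 2: N0 marks N0=dead -> (dead,v1)
Op 3: gossip N1<->N2 -> N1.N0=(alive,v0) N1.N1=(alive,v0) N1.N2=(alive,v0) N1.N3=(alive,v0) | N2.N0=(alive,v0) N2.N1=(alive,v0) N2.N2=(alive,v0) N2.N3=(alive,v0)
Op 4: gossip N3<->N0 -> N3.N0=(dead,v1) N3.N1=(suspect,v1) N3.N2=(alive,v0) N3.N3=(alive,v0) | N0.N0=(dead,v1) N0.N1=(suspect,v1) N0.N2=(alive,v0) N0.N3=(alive,v0)
Op 5: gossip N3<->N2 -> N3.N0=(dead,v1) N3.N1=(suspect,v1) N3.N2=(alive,v0) N3.N3=(alive,v0) | N2.N0=(dead,v1) N2.N1=(suspect,v1) N2.N2=(alive,v0) N2.N3=(alive,v0)
Op 6: gossip N0<->N2 -> N0.N0=(dead,v1) N0.N1=(suspect,v1) N0.N2=(alive,v0) N0.N3=(alive,v0) | N2.N0=(dead,v1) N2.N1=(suspect,v1) N2.N2=(alive,v0) N2.N3=(alive,v0)
Op 7: gossip N2<->N0 -> N2.N0=(dead,v1) N2.N1=(suspect,v1) N2.N2=(alive,v0) N2.N3=(alive,v0) | N0.N0=(dead,v1) N0.N1=(suspect,v1) N0.N2=(alive,v0) N0.N3=(alive,v0)
Op 8: N2 marks N2=alive -> (alive,v1)
Op 9: N3 marks N2=dead -> (dead,v1)
Op 10: N0 marks N3=suspect -> (suspect,v1)
Op 11: gossip N1<->N2 -> N1.N0=(dead,v1) N1.N1=(suspect,v1) N1.N2=(alive,v1) N1.N3=(alive,v0) | N2.N0=(dead,v1) N2.N1=(suspect,v1) N2.N2=(alive,v1) N2.N3=(alive,v0)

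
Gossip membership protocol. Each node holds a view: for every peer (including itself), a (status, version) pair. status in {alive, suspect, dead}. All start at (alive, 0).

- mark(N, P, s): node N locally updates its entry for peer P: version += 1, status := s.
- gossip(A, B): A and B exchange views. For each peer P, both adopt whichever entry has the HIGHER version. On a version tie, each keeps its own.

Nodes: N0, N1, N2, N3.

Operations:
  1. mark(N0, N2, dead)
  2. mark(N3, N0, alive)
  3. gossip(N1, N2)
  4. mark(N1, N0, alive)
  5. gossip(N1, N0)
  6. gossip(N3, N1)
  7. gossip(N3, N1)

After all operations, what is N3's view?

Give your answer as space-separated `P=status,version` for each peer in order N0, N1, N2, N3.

Op 1: N0 marks N2=dead -> (dead,v1)
Op 2: N3 marks N0=alive -> (alive,v1)
Op 3: gossip N1<->N2 -> N1.N0=(alive,v0) N1.N1=(alive,v0) N1.N2=(alive,v0) N1.N3=(alive,v0) | N2.N0=(alive,v0) N2.N1=(alive,v0) N2.N2=(alive,v0) N2.N3=(alive,v0)
Op 4: N1 marks N0=alive -> (alive,v1)
Op 5: gossip N1<->N0 -> N1.N0=(alive,v1) N1.N1=(alive,v0) N1.N2=(dead,v1) N1.N3=(alive,v0) | N0.N0=(alive,v1) N0.N1=(alive,v0) N0.N2=(dead,v1) N0.N3=(alive,v0)
Op 6: gossip N3<->N1 -> N3.N0=(alive,v1) N3.N1=(alive,v0) N3.N2=(dead,v1) N3.N3=(alive,v0) | N1.N0=(alive,v1) N1.N1=(alive,v0) N1.N2=(dead,v1) N1.N3=(alive,v0)
Op 7: gossip N3<->N1 -> N3.N0=(alive,v1) N3.N1=(alive,v0) N3.N2=(dead,v1) N3.N3=(alive,v0) | N1.N0=(alive,v1) N1.N1=(alive,v0) N1.N2=(dead,v1) N1.N3=(alive,v0)

Answer: N0=alive,1 N1=alive,0 N2=dead,1 N3=alive,0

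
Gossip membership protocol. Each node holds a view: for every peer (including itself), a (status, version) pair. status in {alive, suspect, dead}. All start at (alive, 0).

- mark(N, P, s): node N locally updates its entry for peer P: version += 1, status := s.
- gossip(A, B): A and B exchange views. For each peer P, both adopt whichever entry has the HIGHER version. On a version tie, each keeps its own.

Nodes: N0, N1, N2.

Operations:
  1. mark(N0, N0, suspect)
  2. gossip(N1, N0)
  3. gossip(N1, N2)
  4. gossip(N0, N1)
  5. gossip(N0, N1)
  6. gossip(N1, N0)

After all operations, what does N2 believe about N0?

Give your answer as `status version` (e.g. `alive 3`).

Op 1: N0 marks N0=suspect -> (suspect,v1)
Op 2: gossip N1<->N0 -> N1.N0=(suspect,v1) N1.N1=(alive,v0) N1.N2=(alive,v0) | N0.N0=(suspect,v1) N0.N1=(alive,v0) N0.N2=(alive,v0)
Op 3: gossip N1<->N2 -> N1.N0=(suspect,v1) N1.N1=(alive,v0) N1.N2=(alive,v0) | N2.N0=(suspect,v1) N2.N1=(alive,v0) N2.N2=(alive,v0)
Op 4: gossip N0<->N1 -> N0.N0=(suspect,v1) N0.N1=(alive,v0) N0.N2=(alive,v0) | N1.N0=(suspect,v1) N1.N1=(alive,v0) N1.N2=(alive,v0)
Op 5: gossip N0<->N1 -> N0.N0=(suspect,v1) N0.N1=(alive,v0) N0.N2=(alive,v0) | N1.N0=(suspect,v1) N1.N1=(alive,v0) N1.N2=(alive,v0)
Op 6: gossip N1<->N0 -> N1.N0=(suspect,v1) N1.N1=(alive,v0) N1.N2=(alive,v0) | N0.N0=(suspect,v1) N0.N1=(alive,v0) N0.N2=(alive,v0)

Answer: suspect 1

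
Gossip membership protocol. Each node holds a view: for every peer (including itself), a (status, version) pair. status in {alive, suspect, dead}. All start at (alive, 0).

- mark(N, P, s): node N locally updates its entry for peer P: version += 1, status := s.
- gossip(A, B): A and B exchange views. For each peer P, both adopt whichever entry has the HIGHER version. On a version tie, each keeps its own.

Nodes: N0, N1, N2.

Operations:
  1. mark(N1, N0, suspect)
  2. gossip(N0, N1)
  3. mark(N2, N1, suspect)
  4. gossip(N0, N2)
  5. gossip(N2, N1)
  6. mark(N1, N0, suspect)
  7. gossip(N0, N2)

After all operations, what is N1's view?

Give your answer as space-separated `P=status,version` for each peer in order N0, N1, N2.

Op 1: N1 marks N0=suspect -> (suspect,v1)
Op 2: gossip N0<->N1 -> N0.N0=(suspect,v1) N0.N1=(alive,v0) N0.N2=(alive,v0) | N1.N0=(suspect,v1) N1.N1=(alive,v0) N1.N2=(alive,v0)
Op 3: N2 marks N1=suspect -> (suspect,v1)
Op 4: gossip N0<->N2 -> N0.N0=(suspect,v1) N0.N1=(suspect,v1) N0.N2=(alive,v0) | N2.N0=(suspect,v1) N2.N1=(suspect,v1) N2.N2=(alive,v0)
Op 5: gossip N2<->N1 -> N2.N0=(suspect,v1) N2.N1=(suspect,v1) N2.N2=(alive,v0) | N1.N0=(suspect,v1) N1.N1=(suspect,v1) N1.N2=(alive,v0)
Op 6: N1 marks N0=suspect -> (suspect,v2)
Op 7: gossip N0<->N2 -> N0.N0=(suspect,v1) N0.N1=(suspect,v1) N0.N2=(alive,v0) | N2.N0=(suspect,v1) N2.N1=(suspect,v1) N2.N2=(alive,v0)

Answer: N0=suspect,2 N1=suspect,1 N2=alive,0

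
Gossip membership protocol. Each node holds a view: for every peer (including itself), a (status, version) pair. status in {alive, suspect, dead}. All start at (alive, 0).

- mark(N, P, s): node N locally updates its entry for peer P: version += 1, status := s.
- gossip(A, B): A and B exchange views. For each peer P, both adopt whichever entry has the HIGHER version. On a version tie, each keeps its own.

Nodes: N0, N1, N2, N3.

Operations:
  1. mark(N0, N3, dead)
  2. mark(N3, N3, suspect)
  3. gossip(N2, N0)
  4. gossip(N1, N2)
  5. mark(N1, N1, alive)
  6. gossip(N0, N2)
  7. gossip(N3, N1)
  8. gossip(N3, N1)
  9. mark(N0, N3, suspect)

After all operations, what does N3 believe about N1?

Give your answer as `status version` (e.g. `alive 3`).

Op 1: N0 marks N3=dead -> (dead,v1)
Op 2: N3 marks N3=suspect -> (suspect,v1)
Op 3: gossip N2<->N0 -> N2.N0=(alive,v0) N2.N1=(alive,v0) N2.N2=(alive,v0) N2.N3=(dead,v1) | N0.N0=(alive,v0) N0.N1=(alive,v0) N0.N2=(alive,v0) N0.N3=(dead,v1)
Op 4: gossip N1<->N2 -> N1.N0=(alive,v0) N1.N1=(alive,v0) N1.N2=(alive,v0) N1.N3=(dead,v1) | N2.N0=(alive,v0) N2.N1=(alive,v0) N2.N2=(alive,v0) N2.N3=(dead,v1)
Op 5: N1 marks N1=alive -> (alive,v1)
Op 6: gossip N0<->N2 -> N0.N0=(alive,v0) N0.N1=(alive,v0) N0.N2=(alive,v0) N0.N3=(dead,v1) | N2.N0=(alive,v0) N2.N1=(alive,v0) N2.N2=(alive,v0) N2.N3=(dead,v1)
Op 7: gossip N3<->N1 -> N3.N0=(alive,v0) N3.N1=(alive,v1) N3.N2=(alive,v0) N3.N3=(suspect,v1) | N1.N0=(alive,v0) N1.N1=(alive,v1) N1.N2=(alive,v0) N1.N3=(dead,v1)
Op 8: gossip N3<->N1 -> N3.N0=(alive,v0) N3.N1=(alive,v1) N3.N2=(alive,v0) N3.N3=(suspect,v1) | N1.N0=(alive,v0) N1.N1=(alive,v1) N1.N2=(alive,v0) N1.N3=(dead,v1)
Op 9: N0 marks N3=suspect -> (suspect,v2)

Answer: alive 1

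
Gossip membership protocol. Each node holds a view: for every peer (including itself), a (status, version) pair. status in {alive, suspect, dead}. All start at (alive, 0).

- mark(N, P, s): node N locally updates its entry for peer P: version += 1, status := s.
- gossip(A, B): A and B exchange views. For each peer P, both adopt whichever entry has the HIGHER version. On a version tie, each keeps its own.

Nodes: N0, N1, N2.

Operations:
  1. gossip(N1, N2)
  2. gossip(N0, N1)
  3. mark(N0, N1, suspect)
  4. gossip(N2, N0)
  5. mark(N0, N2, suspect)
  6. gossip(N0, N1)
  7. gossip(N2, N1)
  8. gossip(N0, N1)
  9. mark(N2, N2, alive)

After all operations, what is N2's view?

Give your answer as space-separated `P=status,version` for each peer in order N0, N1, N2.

Answer: N0=alive,0 N1=suspect,1 N2=alive,2

Derivation:
Op 1: gossip N1<->N2 -> N1.N0=(alive,v0) N1.N1=(alive,v0) N1.N2=(alive,v0) | N2.N0=(alive,v0) N2.N1=(alive,v0) N2.N2=(alive,v0)
Op 2: gossip N0<->N1 -> N0.N0=(alive,v0) N0.N1=(alive,v0) N0.N2=(alive,v0) | N1.N0=(alive,v0) N1.N1=(alive,v0) N1.N2=(alive,v0)
Op 3: N0 marks N1=suspect -> (suspect,v1)
Op 4: gossip N2<->N0 -> N2.N0=(alive,v0) N2.N1=(suspect,v1) N2.N2=(alive,v0) | N0.N0=(alive,v0) N0.N1=(suspect,v1) N0.N2=(alive,v0)
Op 5: N0 marks N2=suspect -> (suspect,v1)
Op 6: gossip N0<->N1 -> N0.N0=(alive,v0) N0.N1=(suspect,v1) N0.N2=(suspect,v1) | N1.N0=(alive,v0) N1.N1=(suspect,v1) N1.N2=(suspect,v1)
Op 7: gossip N2<->N1 -> N2.N0=(alive,v0) N2.N1=(suspect,v1) N2.N2=(suspect,v1) | N1.N0=(alive,v0) N1.N1=(suspect,v1) N1.N2=(suspect,v1)
Op 8: gossip N0<->N1 -> N0.N0=(alive,v0) N0.N1=(suspect,v1) N0.N2=(suspect,v1) | N1.N0=(alive,v0) N1.N1=(suspect,v1) N1.N2=(suspect,v1)
Op 9: N2 marks N2=alive -> (alive,v2)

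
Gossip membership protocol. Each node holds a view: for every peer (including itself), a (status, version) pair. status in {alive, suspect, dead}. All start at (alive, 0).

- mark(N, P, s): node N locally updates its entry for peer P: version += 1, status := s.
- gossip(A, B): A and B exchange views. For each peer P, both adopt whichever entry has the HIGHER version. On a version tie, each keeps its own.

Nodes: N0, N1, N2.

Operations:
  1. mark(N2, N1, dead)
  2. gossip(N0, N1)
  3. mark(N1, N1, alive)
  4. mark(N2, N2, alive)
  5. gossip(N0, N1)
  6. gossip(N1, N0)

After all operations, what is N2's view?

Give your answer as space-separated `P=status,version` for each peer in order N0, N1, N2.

Answer: N0=alive,0 N1=dead,1 N2=alive,1

Derivation:
Op 1: N2 marks N1=dead -> (dead,v1)
Op 2: gossip N0<->N1 -> N0.N0=(alive,v0) N0.N1=(alive,v0) N0.N2=(alive,v0) | N1.N0=(alive,v0) N1.N1=(alive,v0) N1.N2=(alive,v0)
Op 3: N1 marks N1=alive -> (alive,v1)
Op 4: N2 marks N2=alive -> (alive,v1)
Op 5: gossip N0<->N1 -> N0.N0=(alive,v0) N0.N1=(alive,v1) N0.N2=(alive,v0) | N1.N0=(alive,v0) N1.N1=(alive,v1) N1.N2=(alive,v0)
Op 6: gossip N1<->N0 -> N1.N0=(alive,v0) N1.N1=(alive,v1) N1.N2=(alive,v0) | N0.N0=(alive,v0) N0.N1=(alive,v1) N0.N2=(alive,v0)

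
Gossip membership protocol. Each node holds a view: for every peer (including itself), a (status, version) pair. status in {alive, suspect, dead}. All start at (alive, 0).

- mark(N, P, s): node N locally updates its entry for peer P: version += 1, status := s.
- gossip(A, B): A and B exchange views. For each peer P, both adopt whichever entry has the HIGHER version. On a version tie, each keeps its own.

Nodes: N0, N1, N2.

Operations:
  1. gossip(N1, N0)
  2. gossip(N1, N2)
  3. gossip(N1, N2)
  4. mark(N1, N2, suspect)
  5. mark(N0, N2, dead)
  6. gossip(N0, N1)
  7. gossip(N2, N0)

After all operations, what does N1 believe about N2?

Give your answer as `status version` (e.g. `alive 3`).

Op 1: gossip N1<->N0 -> N1.N0=(alive,v0) N1.N1=(alive,v0) N1.N2=(alive,v0) | N0.N0=(alive,v0) N0.N1=(alive,v0) N0.N2=(alive,v0)
Op 2: gossip N1<->N2 -> N1.N0=(alive,v0) N1.N1=(alive,v0) N1.N2=(alive,v0) | N2.N0=(alive,v0) N2.N1=(alive,v0) N2.N2=(alive,v0)
Op 3: gossip N1<->N2 -> N1.N0=(alive,v0) N1.N1=(alive,v0) N1.N2=(alive,v0) | N2.N0=(alive,v0) N2.N1=(alive,v0) N2.N2=(alive,v0)
Op 4: N1 marks N2=suspect -> (suspect,v1)
Op 5: N0 marks N2=dead -> (dead,v1)
Op 6: gossip N0<->N1 -> N0.N0=(alive,v0) N0.N1=(alive,v0) N0.N2=(dead,v1) | N1.N0=(alive,v0) N1.N1=(alive,v0) N1.N2=(suspect,v1)
Op 7: gossip N2<->N0 -> N2.N0=(alive,v0) N2.N1=(alive,v0) N2.N2=(dead,v1) | N0.N0=(alive,v0) N0.N1=(alive,v0) N0.N2=(dead,v1)

Answer: suspect 1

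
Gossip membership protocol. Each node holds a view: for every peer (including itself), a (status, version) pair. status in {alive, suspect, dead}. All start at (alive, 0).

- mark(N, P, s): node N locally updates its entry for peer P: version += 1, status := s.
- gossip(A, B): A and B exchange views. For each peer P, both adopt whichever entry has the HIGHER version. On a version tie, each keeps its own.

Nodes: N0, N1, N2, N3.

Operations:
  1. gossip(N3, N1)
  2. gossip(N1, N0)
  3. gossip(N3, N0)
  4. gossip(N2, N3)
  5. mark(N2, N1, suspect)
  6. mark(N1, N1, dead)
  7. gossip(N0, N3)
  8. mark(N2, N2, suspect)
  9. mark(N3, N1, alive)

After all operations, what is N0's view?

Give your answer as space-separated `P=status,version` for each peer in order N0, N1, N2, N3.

Op 1: gossip N3<->N1 -> N3.N0=(alive,v0) N3.N1=(alive,v0) N3.N2=(alive,v0) N3.N3=(alive,v0) | N1.N0=(alive,v0) N1.N1=(alive,v0) N1.N2=(alive,v0) N1.N3=(alive,v0)
Op 2: gossip N1<->N0 -> N1.N0=(alive,v0) N1.N1=(alive,v0) N1.N2=(alive,v0) N1.N3=(alive,v0) | N0.N0=(alive,v0) N0.N1=(alive,v0) N0.N2=(alive,v0) N0.N3=(alive,v0)
Op 3: gossip N3<->N0 -> N3.N0=(alive,v0) N3.N1=(alive,v0) N3.N2=(alive,v0) N3.N3=(alive,v0) | N0.N0=(alive,v0) N0.N1=(alive,v0) N0.N2=(alive,v0) N0.N3=(alive,v0)
Op 4: gossip N2<->N3 -> N2.N0=(alive,v0) N2.N1=(alive,v0) N2.N2=(alive,v0) N2.N3=(alive,v0) | N3.N0=(alive,v0) N3.N1=(alive,v0) N3.N2=(alive,v0) N3.N3=(alive,v0)
Op 5: N2 marks N1=suspect -> (suspect,v1)
Op 6: N1 marks N1=dead -> (dead,v1)
Op 7: gossip N0<->N3 -> N0.N0=(alive,v0) N0.N1=(alive,v0) N0.N2=(alive,v0) N0.N3=(alive,v0) | N3.N0=(alive,v0) N3.N1=(alive,v0) N3.N2=(alive,v0) N3.N3=(alive,v0)
Op 8: N2 marks N2=suspect -> (suspect,v1)
Op 9: N3 marks N1=alive -> (alive,v1)

Answer: N0=alive,0 N1=alive,0 N2=alive,0 N3=alive,0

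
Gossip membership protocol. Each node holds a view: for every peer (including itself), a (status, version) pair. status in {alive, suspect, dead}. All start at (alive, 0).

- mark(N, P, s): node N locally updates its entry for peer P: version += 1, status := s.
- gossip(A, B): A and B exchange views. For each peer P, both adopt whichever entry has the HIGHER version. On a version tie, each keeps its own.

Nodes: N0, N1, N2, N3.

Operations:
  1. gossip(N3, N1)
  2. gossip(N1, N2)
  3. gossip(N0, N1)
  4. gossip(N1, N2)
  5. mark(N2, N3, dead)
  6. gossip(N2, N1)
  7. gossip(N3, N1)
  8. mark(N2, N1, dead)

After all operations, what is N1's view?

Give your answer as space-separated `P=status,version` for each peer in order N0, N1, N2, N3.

Op 1: gossip N3<->N1 -> N3.N0=(alive,v0) N3.N1=(alive,v0) N3.N2=(alive,v0) N3.N3=(alive,v0) | N1.N0=(alive,v0) N1.N1=(alive,v0) N1.N2=(alive,v0) N1.N3=(alive,v0)
Op 2: gossip N1<->N2 -> N1.N0=(alive,v0) N1.N1=(alive,v0) N1.N2=(alive,v0) N1.N3=(alive,v0) | N2.N0=(alive,v0) N2.N1=(alive,v0) N2.N2=(alive,v0) N2.N3=(alive,v0)
Op 3: gossip N0<->N1 -> N0.N0=(alive,v0) N0.N1=(alive,v0) N0.N2=(alive,v0) N0.N3=(alive,v0) | N1.N0=(alive,v0) N1.N1=(alive,v0) N1.N2=(alive,v0) N1.N3=(alive,v0)
Op 4: gossip N1<->N2 -> N1.N0=(alive,v0) N1.N1=(alive,v0) N1.N2=(alive,v0) N1.N3=(alive,v0) | N2.N0=(alive,v0) N2.N1=(alive,v0) N2.N2=(alive,v0) N2.N3=(alive,v0)
Op 5: N2 marks N3=dead -> (dead,v1)
Op 6: gossip N2<->N1 -> N2.N0=(alive,v0) N2.N1=(alive,v0) N2.N2=(alive,v0) N2.N3=(dead,v1) | N1.N0=(alive,v0) N1.N1=(alive,v0) N1.N2=(alive,v0) N1.N3=(dead,v1)
Op 7: gossip N3<->N1 -> N3.N0=(alive,v0) N3.N1=(alive,v0) N3.N2=(alive,v0) N3.N3=(dead,v1) | N1.N0=(alive,v0) N1.N1=(alive,v0) N1.N2=(alive,v0) N1.N3=(dead,v1)
Op 8: N2 marks N1=dead -> (dead,v1)

Answer: N0=alive,0 N1=alive,0 N2=alive,0 N3=dead,1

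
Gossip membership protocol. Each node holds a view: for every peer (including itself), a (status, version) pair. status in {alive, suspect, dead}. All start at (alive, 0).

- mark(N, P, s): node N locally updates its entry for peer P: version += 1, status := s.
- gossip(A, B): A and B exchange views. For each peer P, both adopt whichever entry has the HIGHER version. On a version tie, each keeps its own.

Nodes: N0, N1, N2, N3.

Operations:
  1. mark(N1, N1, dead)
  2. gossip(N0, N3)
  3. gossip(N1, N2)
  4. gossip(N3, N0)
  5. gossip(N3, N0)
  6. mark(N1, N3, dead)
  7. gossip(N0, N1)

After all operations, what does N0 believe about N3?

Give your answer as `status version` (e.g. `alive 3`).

Answer: dead 1

Derivation:
Op 1: N1 marks N1=dead -> (dead,v1)
Op 2: gossip N0<->N3 -> N0.N0=(alive,v0) N0.N1=(alive,v0) N0.N2=(alive,v0) N0.N3=(alive,v0) | N3.N0=(alive,v0) N3.N1=(alive,v0) N3.N2=(alive,v0) N3.N3=(alive,v0)
Op 3: gossip N1<->N2 -> N1.N0=(alive,v0) N1.N1=(dead,v1) N1.N2=(alive,v0) N1.N3=(alive,v0) | N2.N0=(alive,v0) N2.N1=(dead,v1) N2.N2=(alive,v0) N2.N3=(alive,v0)
Op 4: gossip N3<->N0 -> N3.N0=(alive,v0) N3.N1=(alive,v0) N3.N2=(alive,v0) N3.N3=(alive,v0) | N0.N0=(alive,v0) N0.N1=(alive,v0) N0.N2=(alive,v0) N0.N3=(alive,v0)
Op 5: gossip N3<->N0 -> N3.N0=(alive,v0) N3.N1=(alive,v0) N3.N2=(alive,v0) N3.N3=(alive,v0) | N0.N0=(alive,v0) N0.N1=(alive,v0) N0.N2=(alive,v0) N0.N3=(alive,v0)
Op 6: N1 marks N3=dead -> (dead,v1)
Op 7: gossip N0<->N1 -> N0.N0=(alive,v0) N0.N1=(dead,v1) N0.N2=(alive,v0) N0.N3=(dead,v1) | N1.N0=(alive,v0) N1.N1=(dead,v1) N1.N2=(alive,v0) N1.N3=(dead,v1)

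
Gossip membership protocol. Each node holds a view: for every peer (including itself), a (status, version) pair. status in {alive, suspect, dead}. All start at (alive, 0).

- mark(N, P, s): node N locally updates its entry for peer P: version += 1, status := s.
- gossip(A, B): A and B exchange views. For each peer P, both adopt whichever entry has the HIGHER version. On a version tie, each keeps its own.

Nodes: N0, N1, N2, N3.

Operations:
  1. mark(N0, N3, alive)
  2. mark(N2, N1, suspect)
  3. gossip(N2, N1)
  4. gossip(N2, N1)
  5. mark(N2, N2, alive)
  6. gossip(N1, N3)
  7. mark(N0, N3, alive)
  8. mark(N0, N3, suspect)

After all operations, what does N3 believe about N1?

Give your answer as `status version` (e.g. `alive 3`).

Op 1: N0 marks N3=alive -> (alive,v1)
Op 2: N2 marks N1=suspect -> (suspect,v1)
Op 3: gossip N2<->N1 -> N2.N0=(alive,v0) N2.N1=(suspect,v1) N2.N2=(alive,v0) N2.N3=(alive,v0) | N1.N0=(alive,v0) N1.N1=(suspect,v1) N1.N2=(alive,v0) N1.N3=(alive,v0)
Op 4: gossip N2<->N1 -> N2.N0=(alive,v0) N2.N1=(suspect,v1) N2.N2=(alive,v0) N2.N3=(alive,v0) | N1.N0=(alive,v0) N1.N1=(suspect,v1) N1.N2=(alive,v0) N1.N3=(alive,v0)
Op 5: N2 marks N2=alive -> (alive,v1)
Op 6: gossip N1<->N3 -> N1.N0=(alive,v0) N1.N1=(suspect,v1) N1.N2=(alive,v0) N1.N3=(alive,v0) | N3.N0=(alive,v0) N3.N1=(suspect,v1) N3.N2=(alive,v0) N3.N3=(alive,v0)
Op 7: N0 marks N3=alive -> (alive,v2)
Op 8: N0 marks N3=suspect -> (suspect,v3)

Answer: suspect 1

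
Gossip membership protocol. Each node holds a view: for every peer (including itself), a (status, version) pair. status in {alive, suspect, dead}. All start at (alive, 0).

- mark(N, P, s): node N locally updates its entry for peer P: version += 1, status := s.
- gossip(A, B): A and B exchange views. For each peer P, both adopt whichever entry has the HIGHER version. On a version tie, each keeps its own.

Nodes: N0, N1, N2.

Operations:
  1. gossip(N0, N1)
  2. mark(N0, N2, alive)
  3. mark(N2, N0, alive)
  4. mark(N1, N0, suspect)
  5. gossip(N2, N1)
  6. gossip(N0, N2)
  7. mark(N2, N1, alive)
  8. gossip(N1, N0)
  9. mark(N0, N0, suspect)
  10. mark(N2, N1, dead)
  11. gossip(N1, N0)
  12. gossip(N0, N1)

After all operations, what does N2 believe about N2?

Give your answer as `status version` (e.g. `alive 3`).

Op 1: gossip N0<->N1 -> N0.N0=(alive,v0) N0.N1=(alive,v0) N0.N2=(alive,v0) | N1.N0=(alive,v0) N1.N1=(alive,v0) N1.N2=(alive,v0)
Op 2: N0 marks N2=alive -> (alive,v1)
Op 3: N2 marks N0=alive -> (alive,v1)
Op 4: N1 marks N0=suspect -> (suspect,v1)
Op 5: gossip N2<->N1 -> N2.N0=(alive,v1) N2.N1=(alive,v0) N2.N2=(alive,v0) | N1.N0=(suspect,v1) N1.N1=(alive,v0) N1.N2=(alive,v0)
Op 6: gossip N0<->N2 -> N0.N0=(alive,v1) N0.N1=(alive,v0) N0.N2=(alive,v1) | N2.N0=(alive,v1) N2.N1=(alive,v0) N2.N2=(alive,v1)
Op 7: N2 marks N1=alive -> (alive,v1)
Op 8: gossip N1<->N0 -> N1.N0=(suspect,v1) N1.N1=(alive,v0) N1.N2=(alive,v1) | N0.N0=(alive,v1) N0.N1=(alive,v0) N0.N2=(alive,v1)
Op 9: N0 marks N0=suspect -> (suspect,v2)
Op 10: N2 marks N1=dead -> (dead,v2)
Op 11: gossip N1<->N0 -> N1.N0=(suspect,v2) N1.N1=(alive,v0) N1.N2=(alive,v1) | N0.N0=(suspect,v2) N0.N1=(alive,v0) N0.N2=(alive,v1)
Op 12: gossip N0<->N1 -> N0.N0=(suspect,v2) N0.N1=(alive,v0) N0.N2=(alive,v1) | N1.N0=(suspect,v2) N1.N1=(alive,v0) N1.N2=(alive,v1)

Answer: alive 1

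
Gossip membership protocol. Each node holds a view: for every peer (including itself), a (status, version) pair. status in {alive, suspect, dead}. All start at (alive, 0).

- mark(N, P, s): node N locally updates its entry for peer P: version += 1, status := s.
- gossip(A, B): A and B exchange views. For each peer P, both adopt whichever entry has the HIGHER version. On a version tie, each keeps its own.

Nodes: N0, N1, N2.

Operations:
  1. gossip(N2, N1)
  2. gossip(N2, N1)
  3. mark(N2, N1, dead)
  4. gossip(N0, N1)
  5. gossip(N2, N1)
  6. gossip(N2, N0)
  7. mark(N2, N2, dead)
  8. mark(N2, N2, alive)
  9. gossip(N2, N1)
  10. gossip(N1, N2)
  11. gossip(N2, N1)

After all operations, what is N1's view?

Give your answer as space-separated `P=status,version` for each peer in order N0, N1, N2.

Op 1: gossip N2<->N1 -> N2.N0=(alive,v0) N2.N1=(alive,v0) N2.N2=(alive,v0) | N1.N0=(alive,v0) N1.N1=(alive,v0) N1.N2=(alive,v0)
Op 2: gossip N2<->N1 -> N2.N0=(alive,v0) N2.N1=(alive,v0) N2.N2=(alive,v0) | N1.N0=(alive,v0) N1.N1=(alive,v0) N1.N2=(alive,v0)
Op 3: N2 marks N1=dead -> (dead,v1)
Op 4: gossip N0<->N1 -> N0.N0=(alive,v0) N0.N1=(alive,v0) N0.N2=(alive,v0) | N1.N0=(alive,v0) N1.N1=(alive,v0) N1.N2=(alive,v0)
Op 5: gossip N2<->N1 -> N2.N0=(alive,v0) N2.N1=(dead,v1) N2.N2=(alive,v0) | N1.N0=(alive,v0) N1.N1=(dead,v1) N1.N2=(alive,v0)
Op 6: gossip N2<->N0 -> N2.N0=(alive,v0) N2.N1=(dead,v1) N2.N2=(alive,v0) | N0.N0=(alive,v0) N0.N1=(dead,v1) N0.N2=(alive,v0)
Op 7: N2 marks N2=dead -> (dead,v1)
Op 8: N2 marks N2=alive -> (alive,v2)
Op 9: gossip N2<->N1 -> N2.N0=(alive,v0) N2.N1=(dead,v1) N2.N2=(alive,v2) | N1.N0=(alive,v0) N1.N1=(dead,v1) N1.N2=(alive,v2)
Op 10: gossip N1<->N2 -> N1.N0=(alive,v0) N1.N1=(dead,v1) N1.N2=(alive,v2) | N2.N0=(alive,v0) N2.N1=(dead,v1) N2.N2=(alive,v2)
Op 11: gossip N2<->N1 -> N2.N0=(alive,v0) N2.N1=(dead,v1) N2.N2=(alive,v2) | N1.N0=(alive,v0) N1.N1=(dead,v1) N1.N2=(alive,v2)

Answer: N0=alive,0 N1=dead,1 N2=alive,2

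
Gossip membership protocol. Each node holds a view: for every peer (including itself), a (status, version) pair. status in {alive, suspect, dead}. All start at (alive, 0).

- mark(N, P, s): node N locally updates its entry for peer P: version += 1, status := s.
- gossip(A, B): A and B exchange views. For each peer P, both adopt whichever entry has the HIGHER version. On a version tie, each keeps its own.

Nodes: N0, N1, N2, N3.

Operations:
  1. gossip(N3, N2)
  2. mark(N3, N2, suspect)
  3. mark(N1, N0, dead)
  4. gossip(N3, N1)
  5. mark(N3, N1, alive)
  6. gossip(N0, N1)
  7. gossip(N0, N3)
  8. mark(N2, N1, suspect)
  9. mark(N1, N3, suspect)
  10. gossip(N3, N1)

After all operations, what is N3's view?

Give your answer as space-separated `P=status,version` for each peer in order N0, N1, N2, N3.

Op 1: gossip N3<->N2 -> N3.N0=(alive,v0) N3.N1=(alive,v0) N3.N2=(alive,v0) N3.N3=(alive,v0) | N2.N0=(alive,v0) N2.N1=(alive,v0) N2.N2=(alive,v0) N2.N3=(alive,v0)
Op 2: N3 marks N2=suspect -> (suspect,v1)
Op 3: N1 marks N0=dead -> (dead,v1)
Op 4: gossip N3<->N1 -> N3.N0=(dead,v1) N3.N1=(alive,v0) N3.N2=(suspect,v1) N3.N3=(alive,v0) | N1.N0=(dead,v1) N1.N1=(alive,v0) N1.N2=(suspect,v1) N1.N3=(alive,v0)
Op 5: N3 marks N1=alive -> (alive,v1)
Op 6: gossip N0<->N1 -> N0.N0=(dead,v1) N0.N1=(alive,v0) N0.N2=(suspect,v1) N0.N3=(alive,v0) | N1.N0=(dead,v1) N1.N1=(alive,v0) N1.N2=(suspect,v1) N1.N3=(alive,v0)
Op 7: gossip N0<->N3 -> N0.N0=(dead,v1) N0.N1=(alive,v1) N0.N2=(suspect,v1) N0.N3=(alive,v0) | N3.N0=(dead,v1) N3.N1=(alive,v1) N3.N2=(suspect,v1) N3.N3=(alive,v0)
Op 8: N2 marks N1=suspect -> (suspect,v1)
Op 9: N1 marks N3=suspect -> (suspect,v1)
Op 10: gossip N3<->N1 -> N3.N0=(dead,v1) N3.N1=(alive,v1) N3.N2=(suspect,v1) N3.N3=(suspect,v1) | N1.N0=(dead,v1) N1.N1=(alive,v1) N1.N2=(suspect,v1) N1.N3=(suspect,v1)

Answer: N0=dead,1 N1=alive,1 N2=suspect,1 N3=suspect,1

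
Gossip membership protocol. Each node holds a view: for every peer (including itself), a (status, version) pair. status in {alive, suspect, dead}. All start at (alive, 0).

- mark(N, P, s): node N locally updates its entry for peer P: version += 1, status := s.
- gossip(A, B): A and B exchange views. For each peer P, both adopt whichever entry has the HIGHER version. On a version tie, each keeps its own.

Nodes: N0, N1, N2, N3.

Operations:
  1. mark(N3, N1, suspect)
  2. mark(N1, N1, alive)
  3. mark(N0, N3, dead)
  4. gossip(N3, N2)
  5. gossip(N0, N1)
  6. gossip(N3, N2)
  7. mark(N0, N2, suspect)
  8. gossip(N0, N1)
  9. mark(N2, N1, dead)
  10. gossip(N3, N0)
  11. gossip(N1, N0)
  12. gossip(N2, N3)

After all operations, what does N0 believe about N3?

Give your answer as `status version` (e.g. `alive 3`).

Op 1: N3 marks N1=suspect -> (suspect,v1)
Op 2: N1 marks N1=alive -> (alive,v1)
Op 3: N0 marks N3=dead -> (dead,v1)
Op 4: gossip N3<->N2 -> N3.N0=(alive,v0) N3.N1=(suspect,v1) N3.N2=(alive,v0) N3.N3=(alive,v0) | N2.N0=(alive,v0) N2.N1=(suspect,v1) N2.N2=(alive,v0) N2.N3=(alive,v0)
Op 5: gossip N0<->N1 -> N0.N0=(alive,v0) N0.N1=(alive,v1) N0.N2=(alive,v0) N0.N3=(dead,v1) | N1.N0=(alive,v0) N1.N1=(alive,v1) N1.N2=(alive,v0) N1.N3=(dead,v1)
Op 6: gossip N3<->N2 -> N3.N0=(alive,v0) N3.N1=(suspect,v1) N3.N2=(alive,v0) N3.N3=(alive,v0) | N2.N0=(alive,v0) N2.N1=(suspect,v1) N2.N2=(alive,v0) N2.N3=(alive,v0)
Op 7: N0 marks N2=suspect -> (suspect,v1)
Op 8: gossip N0<->N1 -> N0.N0=(alive,v0) N0.N1=(alive,v1) N0.N2=(suspect,v1) N0.N3=(dead,v1) | N1.N0=(alive,v0) N1.N1=(alive,v1) N1.N2=(suspect,v1) N1.N3=(dead,v1)
Op 9: N2 marks N1=dead -> (dead,v2)
Op 10: gossip N3<->N0 -> N3.N0=(alive,v0) N3.N1=(suspect,v1) N3.N2=(suspect,v1) N3.N3=(dead,v1) | N0.N0=(alive,v0) N0.N1=(alive,v1) N0.N2=(suspect,v1) N0.N3=(dead,v1)
Op 11: gossip N1<->N0 -> N1.N0=(alive,v0) N1.N1=(alive,v1) N1.N2=(suspect,v1) N1.N3=(dead,v1) | N0.N0=(alive,v0) N0.N1=(alive,v1) N0.N2=(suspect,v1) N0.N3=(dead,v1)
Op 12: gossip N2<->N3 -> N2.N0=(alive,v0) N2.N1=(dead,v2) N2.N2=(suspect,v1) N2.N3=(dead,v1) | N3.N0=(alive,v0) N3.N1=(dead,v2) N3.N2=(suspect,v1) N3.N3=(dead,v1)

Answer: dead 1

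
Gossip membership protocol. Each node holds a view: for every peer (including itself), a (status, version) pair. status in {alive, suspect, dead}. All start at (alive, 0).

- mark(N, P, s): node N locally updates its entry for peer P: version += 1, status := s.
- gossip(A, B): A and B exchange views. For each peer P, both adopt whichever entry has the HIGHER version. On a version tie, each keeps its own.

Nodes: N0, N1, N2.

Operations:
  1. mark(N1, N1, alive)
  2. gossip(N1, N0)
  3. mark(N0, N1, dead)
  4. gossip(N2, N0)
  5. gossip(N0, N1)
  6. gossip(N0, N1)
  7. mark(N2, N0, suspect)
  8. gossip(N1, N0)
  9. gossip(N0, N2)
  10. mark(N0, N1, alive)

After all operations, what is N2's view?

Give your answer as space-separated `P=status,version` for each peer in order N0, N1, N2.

Answer: N0=suspect,1 N1=dead,2 N2=alive,0

Derivation:
Op 1: N1 marks N1=alive -> (alive,v1)
Op 2: gossip N1<->N0 -> N1.N0=(alive,v0) N1.N1=(alive,v1) N1.N2=(alive,v0) | N0.N0=(alive,v0) N0.N1=(alive,v1) N0.N2=(alive,v0)
Op 3: N0 marks N1=dead -> (dead,v2)
Op 4: gossip N2<->N0 -> N2.N0=(alive,v0) N2.N1=(dead,v2) N2.N2=(alive,v0) | N0.N0=(alive,v0) N0.N1=(dead,v2) N0.N2=(alive,v0)
Op 5: gossip N0<->N1 -> N0.N0=(alive,v0) N0.N1=(dead,v2) N0.N2=(alive,v0) | N1.N0=(alive,v0) N1.N1=(dead,v2) N1.N2=(alive,v0)
Op 6: gossip N0<->N1 -> N0.N0=(alive,v0) N0.N1=(dead,v2) N0.N2=(alive,v0) | N1.N0=(alive,v0) N1.N1=(dead,v2) N1.N2=(alive,v0)
Op 7: N2 marks N0=suspect -> (suspect,v1)
Op 8: gossip N1<->N0 -> N1.N0=(alive,v0) N1.N1=(dead,v2) N1.N2=(alive,v0) | N0.N0=(alive,v0) N0.N1=(dead,v2) N0.N2=(alive,v0)
Op 9: gossip N0<->N2 -> N0.N0=(suspect,v1) N0.N1=(dead,v2) N0.N2=(alive,v0) | N2.N0=(suspect,v1) N2.N1=(dead,v2) N2.N2=(alive,v0)
Op 10: N0 marks N1=alive -> (alive,v3)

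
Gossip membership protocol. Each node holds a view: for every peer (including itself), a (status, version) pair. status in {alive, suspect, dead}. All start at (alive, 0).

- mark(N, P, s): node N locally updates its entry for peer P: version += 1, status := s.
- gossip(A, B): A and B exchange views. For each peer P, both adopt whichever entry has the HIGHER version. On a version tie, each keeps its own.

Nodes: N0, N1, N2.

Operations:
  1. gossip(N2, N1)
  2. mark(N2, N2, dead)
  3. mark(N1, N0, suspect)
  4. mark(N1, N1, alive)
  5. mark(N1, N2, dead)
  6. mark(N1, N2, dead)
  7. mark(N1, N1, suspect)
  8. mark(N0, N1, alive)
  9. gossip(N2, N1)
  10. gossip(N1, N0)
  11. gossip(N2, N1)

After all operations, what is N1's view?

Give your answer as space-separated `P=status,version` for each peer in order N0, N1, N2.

Answer: N0=suspect,1 N1=suspect,2 N2=dead,2

Derivation:
Op 1: gossip N2<->N1 -> N2.N0=(alive,v0) N2.N1=(alive,v0) N2.N2=(alive,v0) | N1.N0=(alive,v0) N1.N1=(alive,v0) N1.N2=(alive,v0)
Op 2: N2 marks N2=dead -> (dead,v1)
Op 3: N1 marks N0=suspect -> (suspect,v1)
Op 4: N1 marks N1=alive -> (alive,v1)
Op 5: N1 marks N2=dead -> (dead,v1)
Op 6: N1 marks N2=dead -> (dead,v2)
Op 7: N1 marks N1=suspect -> (suspect,v2)
Op 8: N0 marks N1=alive -> (alive,v1)
Op 9: gossip N2<->N1 -> N2.N0=(suspect,v1) N2.N1=(suspect,v2) N2.N2=(dead,v2) | N1.N0=(suspect,v1) N1.N1=(suspect,v2) N1.N2=(dead,v2)
Op 10: gossip N1<->N0 -> N1.N0=(suspect,v1) N1.N1=(suspect,v2) N1.N2=(dead,v2) | N0.N0=(suspect,v1) N0.N1=(suspect,v2) N0.N2=(dead,v2)
Op 11: gossip N2<->N1 -> N2.N0=(suspect,v1) N2.N1=(suspect,v2) N2.N2=(dead,v2) | N1.N0=(suspect,v1) N1.N1=(suspect,v2) N1.N2=(dead,v2)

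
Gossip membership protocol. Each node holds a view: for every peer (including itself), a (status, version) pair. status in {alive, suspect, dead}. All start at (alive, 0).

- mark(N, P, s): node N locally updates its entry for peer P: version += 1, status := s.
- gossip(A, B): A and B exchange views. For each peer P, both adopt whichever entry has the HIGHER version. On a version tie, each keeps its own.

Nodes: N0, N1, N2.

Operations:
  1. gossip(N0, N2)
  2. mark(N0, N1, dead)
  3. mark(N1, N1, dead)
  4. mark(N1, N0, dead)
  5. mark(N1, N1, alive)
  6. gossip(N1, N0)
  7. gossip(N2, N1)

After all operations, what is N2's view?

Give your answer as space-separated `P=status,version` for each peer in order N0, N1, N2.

Op 1: gossip N0<->N2 -> N0.N0=(alive,v0) N0.N1=(alive,v0) N0.N2=(alive,v0) | N2.N0=(alive,v0) N2.N1=(alive,v0) N2.N2=(alive,v0)
Op 2: N0 marks N1=dead -> (dead,v1)
Op 3: N1 marks N1=dead -> (dead,v1)
Op 4: N1 marks N0=dead -> (dead,v1)
Op 5: N1 marks N1=alive -> (alive,v2)
Op 6: gossip N1<->N0 -> N1.N0=(dead,v1) N1.N1=(alive,v2) N1.N2=(alive,v0) | N0.N0=(dead,v1) N0.N1=(alive,v2) N0.N2=(alive,v0)
Op 7: gossip N2<->N1 -> N2.N0=(dead,v1) N2.N1=(alive,v2) N2.N2=(alive,v0) | N1.N0=(dead,v1) N1.N1=(alive,v2) N1.N2=(alive,v0)

Answer: N0=dead,1 N1=alive,2 N2=alive,0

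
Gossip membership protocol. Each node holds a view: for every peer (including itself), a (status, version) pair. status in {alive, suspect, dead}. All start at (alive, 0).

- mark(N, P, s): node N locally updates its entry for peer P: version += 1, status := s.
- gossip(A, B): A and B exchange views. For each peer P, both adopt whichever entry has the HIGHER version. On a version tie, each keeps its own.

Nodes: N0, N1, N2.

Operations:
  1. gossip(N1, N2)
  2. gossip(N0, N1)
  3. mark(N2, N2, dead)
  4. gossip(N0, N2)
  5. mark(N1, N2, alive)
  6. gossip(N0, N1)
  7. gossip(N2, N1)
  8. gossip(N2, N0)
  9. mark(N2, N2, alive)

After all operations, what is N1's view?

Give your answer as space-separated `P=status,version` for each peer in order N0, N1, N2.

Answer: N0=alive,0 N1=alive,0 N2=alive,1

Derivation:
Op 1: gossip N1<->N2 -> N1.N0=(alive,v0) N1.N1=(alive,v0) N1.N2=(alive,v0) | N2.N0=(alive,v0) N2.N1=(alive,v0) N2.N2=(alive,v0)
Op 2: gossip N0<->N1 -> N0.N0=(alive,v0) N0.N1=(alive,v0) N0.N2=(alive,v0) | N1.N0=(alive,v0) N1.N1=(alive,v0) N1.N2=(alive,v0)
Op 3: N2 marks N2=dead -> (dead,v1)
Op 4: gossip N0<->N2 -> N0.N0=(alive,v0) N0.N1=(alive,v0) N0.N2=(dead,v1) | N2.N0=(alive,v0) N2.N1=(alive,v0) N2.N2=(dead,v1)
Op 5: N1 marks N2=alive -> (alive,v1)
Op 6: gossip N0<->N1 -> N0.N0=(alive,v0) N0.N1=(alive,v0) N0.N2=(dead,v1) | N1.N0=(alive,v0) N1.N1=(alive,v0) N1.N2=(alive,v1)
Op 7: gossip N2<->N1 -> N2.N0=(alive,v0) N2.N1=(alive,v0) N2.N2=(dead,v1) | N1.N0=(alive,v0) N1.N1=(alive,v0) N1.N2=(alive,v1)
Op 8: gossip N2<->N0 -> N2.N0=(alive,v0) N2.N1=(alive,v0) N2.N2=(dead,v1) | N0.N0=(alive,v0) N0.N1=(alive,v0) N0.N2=(dead,v1)
Op 9: N2 marks N2=alive -> (alive,v2)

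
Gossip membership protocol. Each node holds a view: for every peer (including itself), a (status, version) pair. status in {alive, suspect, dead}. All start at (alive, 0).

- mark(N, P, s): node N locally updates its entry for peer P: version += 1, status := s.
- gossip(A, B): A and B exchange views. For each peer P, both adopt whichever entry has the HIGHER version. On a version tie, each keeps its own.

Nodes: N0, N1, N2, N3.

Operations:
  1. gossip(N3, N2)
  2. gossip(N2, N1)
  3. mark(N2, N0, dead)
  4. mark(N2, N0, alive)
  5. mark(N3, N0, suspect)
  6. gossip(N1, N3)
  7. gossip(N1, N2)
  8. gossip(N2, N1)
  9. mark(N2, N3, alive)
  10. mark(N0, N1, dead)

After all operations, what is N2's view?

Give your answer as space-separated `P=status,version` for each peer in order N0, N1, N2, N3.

Answer: N0=alive,2 N1=alive,0 N2=alive,0 N3=alive,1

Derivation:
Op 1: gossip N3<->N2 -> N3.N0=(alive,v0) N3.N1=(alive,v0) N3.N2=(alive,v0) N3.N3=(alive,v0) | N2.N0=(alive,v0) N2.N1=(alive,v0) N2.N2=(alive,v0) N2.N3=(alive,v0)
Op 2: gossip N2<->N1 -> N2.N0=(alive,v0) N2.N1=(alive,v0) N2.N2=(alive,v0) N2.N3=(alive,v0) | N1.N0=(alive,v0) N1.N1=(alive,v0) N1.N2=(alive,v0) N1.N3=(alive,v0)
Op 3: N2 marks N0=dead -> (dead,v1)
Op 4: N2 marks N0=alive -> (alive,v2)
Op 5: N3 marks N0=suspect -> (suspect,v1)
Op 6: gossip N1<->N3 -> N1.N0=(suspect,v1) N1.N1=(alive,v0) N1.N2=(alive,v0) N1.N3=(alive,v0) | N3.N0=(suspect,v1) N3.N1=(alive,v0) N3.N2=(alive,v0) N3.N3=(alive,v0)
Op 7: gossip N1<->N2 -> N1.N0=(alive,v2) N1.N1=(alive,v0) N1.N2=(alive,v0) N1.N3=(alive,v0) | N2.N0=(alive,v2) N2.N1=(alive,v0) N2.N2=(alive,v0) N2.N3=(alive,v0)
Op 8: gossip N2<->N1 -> N2.N0=(alive,v2) N2.N1=(alive,v0) N2.N2=(alive,v0) N2.N3=(alive,v0) | N1.N0=(alive,v2) N1.N1=(alive,v0) N1.N2=(alive,v0) N1.N3=(alive,v0)
Op 9: N2 marks N3=alive -> (alive,v1)
Op 10: N0 marks N1=dead -> (dead,v1)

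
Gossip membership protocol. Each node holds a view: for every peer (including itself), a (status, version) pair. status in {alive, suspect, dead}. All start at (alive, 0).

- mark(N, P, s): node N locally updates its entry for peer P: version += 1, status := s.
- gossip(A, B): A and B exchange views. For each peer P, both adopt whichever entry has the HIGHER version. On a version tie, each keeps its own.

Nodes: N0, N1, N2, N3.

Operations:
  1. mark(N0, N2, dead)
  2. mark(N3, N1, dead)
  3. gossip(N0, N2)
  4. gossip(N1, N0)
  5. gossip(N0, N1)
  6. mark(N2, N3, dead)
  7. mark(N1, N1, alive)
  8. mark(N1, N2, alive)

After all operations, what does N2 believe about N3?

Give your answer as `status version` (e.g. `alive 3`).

Answer: dead 1

Derivation:
Op 1: N0 marks N2=dead -> (dead,v1)
Op 2: N3 marks N1=dead -> (dead,v1)
Op 3: gossip N0<->N2 -> N0.N0=(alive,v0) N0.N1=(alive,v0) N0.N2=(dead,v1) N0.N3=(alive,v0) | N2.N0=(alive,v0) N2.N1=(alive,v0) N2.N2=(dead,v1) N2.N3=(alive,v0)
Op 4: gossip N1<->N0 -> N1.N0=(alive,v0) N1.N1=(alive,v0) N1.N2=(dead,v1) N1.N3=(alive,v0) | N0.N0=(alive,v0) N0.N1=(alive,v0) N0.N2=(dead,v1) N0.N3=(alive,v0)
Op 5: gossip N0<->N1 -> N0.N0=(alive,v0) N0.N1=(alive,v0) N0.N2=(dead,v1) N0.N3=(alive,v0) | N1.N0=(alive,v0) N1.N1=(alive,v0) N1.N2=(dead,v1) N1.N3=(alive,v0)
Op 6: N2 marks N3=dead -> (dead,v1)
Op 7: N1 marks N1=alive -> (alive,v1)
Op 8: N1 marks N2=alive -> (alive,v2)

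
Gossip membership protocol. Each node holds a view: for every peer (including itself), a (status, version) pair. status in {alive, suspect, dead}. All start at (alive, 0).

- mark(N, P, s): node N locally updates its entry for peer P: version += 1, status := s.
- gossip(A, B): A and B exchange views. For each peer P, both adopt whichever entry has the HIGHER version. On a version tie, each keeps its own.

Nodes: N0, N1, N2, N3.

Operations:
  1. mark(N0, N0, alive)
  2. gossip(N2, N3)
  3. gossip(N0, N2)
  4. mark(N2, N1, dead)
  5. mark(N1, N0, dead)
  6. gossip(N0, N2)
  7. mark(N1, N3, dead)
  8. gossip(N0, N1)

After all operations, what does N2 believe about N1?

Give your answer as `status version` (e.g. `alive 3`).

Answer: dead 1

Derivation:
Op 1: N0 marks N0=alive -> (alive,v1)
Op 2: gossip N2<->N3 -> N2.N0=(alive,v0) N2.N1=(alive,v0) N2.N2=(alive,v0) N2.N3=(alive,v0) | N3.N0=(alive,v0) N3.N1=(alive,v0) N3.N2=(alive,v0) N3.N3=(alive,v0)
Op 3: gossip N0<->N2 -> N0.N0=(alive,v1) N0.N1=(alive,v0) N0.N2=(alive,v0) N0.N3=(alive,v0) | N2.N0=(alive,v1) N2.N1=(alive,v0) N2.N2=(alive,v0) N2.N3=(alive,v0)
Op 4: N2 marks N1=dead -> (dead,v1)
Op 5: N1 marks N0=dead -> (dead,v1)
Op 6: gossip N0<->N2 -> N0.N0=(alive,v1) N0.N1=(dead,v1) N0.N2=(alive,v0) N0.N3=(alive,v0) | N2.N0=(alive,v1) N2.N1=(dead,v1) N2.N2=(alive,v0) N2.N3=(alive,v0)
Op 7: N1 marks N3=dead -> (dead,v1)
Op 8: gossip N0<->N1 -> N0.N0=(alive,v1) N0.N1=(dead,v1) N0.N2=(alive,v0) N0.N3=(dead,v1) | N1.N0=(dead,v1) N1.N1=(dead,v1) N1.N2=(alive,v0) N1.N3=(dead,v1)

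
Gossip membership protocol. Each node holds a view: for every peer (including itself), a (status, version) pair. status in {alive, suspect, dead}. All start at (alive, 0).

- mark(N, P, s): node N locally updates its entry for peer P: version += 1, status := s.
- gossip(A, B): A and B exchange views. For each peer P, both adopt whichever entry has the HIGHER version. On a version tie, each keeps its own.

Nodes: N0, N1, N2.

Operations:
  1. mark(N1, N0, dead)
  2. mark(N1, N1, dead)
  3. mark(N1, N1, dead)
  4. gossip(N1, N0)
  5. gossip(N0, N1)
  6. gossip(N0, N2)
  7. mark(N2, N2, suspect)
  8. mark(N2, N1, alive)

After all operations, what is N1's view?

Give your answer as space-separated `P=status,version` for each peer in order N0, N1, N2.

Op 1: N1 marks N0=dead -> (dead,v1)
Op 2: N1 marks N1=dead -> (dead,v1)
Op 3: N1 marks N1=dead -> (dead,v2)
Op 4: gossip N1<->N0 -> N1.N0=(dead,v1) N1.N1=(dead,v2) N1.N2=(alive,v0) | N0.N0=(dead,v1) N0.N1=(dead,v2) N0.N2=(alive,v0)
Op 5: gossip N0<->N1 -> N0.N0=(dead,v1) N0.N1=(dead,v2) N0.N2=(alive,v0) | N1.N0=(dead,v1) N1.N1=(dead,v2) N1.N2=(alive,v0)
Op 6: gossip N0<->N2 -> N0.N0=(dead,v1) N0.N1=(dead,v2) N0.N2=(alive,v0) | N2.N0=(dead,v1) N2.N1=(dead,v2) N2.N2=(alive,v0)
Op 7: N2 marks N2=suspect -> (suspect,v1)
Op 8: N2 marks N1=alive -> (alive,v3)

Answer: N0=dead,1 N1=dead,2 N2=alive,0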